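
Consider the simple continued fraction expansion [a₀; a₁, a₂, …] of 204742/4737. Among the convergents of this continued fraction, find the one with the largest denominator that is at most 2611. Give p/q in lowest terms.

a_0 = 43: 43/1  (≤ bound)
a_1 = 4: 173/4  (≤ bound)
a_2 = 1: 216/5  (≤ bound)
a_3 = 1: 389/9  (≤ bound)
a_4 = 34: 13442/311  (≤ bound)
a_5 = 1: 13831/320  (≤ bound)
a_6 = 1: 27273/631  (≤ bound)
a_7 = 7: 204742/4737  (> 2611, stop)

27273/631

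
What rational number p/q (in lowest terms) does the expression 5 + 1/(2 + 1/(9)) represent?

104/19

Starting at the tail and folding back:
Start with 9.
2 + 1/(9/1) = 2 + 1/9 = 19/9
5 + 1/(19/9) = 5 + 9/19 = 104/19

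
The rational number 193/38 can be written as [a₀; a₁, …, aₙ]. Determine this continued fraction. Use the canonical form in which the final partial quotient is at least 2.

[5; 12, 1, 2]

⌊193/38⌋ = 5, remainder 3
⌊38/3⌋ = 12, remainder 2
⌊3/2⌋ = 1, remainder 1
⌊2/1⌋ = 2, remainder 0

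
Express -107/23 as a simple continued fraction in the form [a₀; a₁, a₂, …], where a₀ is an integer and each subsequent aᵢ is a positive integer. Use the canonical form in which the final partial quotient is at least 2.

[-5; 2, 1, 7]

⌊-107/23⌋ = -5, remainder 8
⌊23/8⌋ = 2, remainder 7
⌊8/7⌋ = 1, remainder 1
⌊7/1⌋ = 7, remainder 0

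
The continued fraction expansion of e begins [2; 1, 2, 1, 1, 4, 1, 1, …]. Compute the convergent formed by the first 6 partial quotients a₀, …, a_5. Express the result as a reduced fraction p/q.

Collapse the nested fraction from the inside out:
Start with 4.
1 + 1/(4/1) = 1 + 1/4 = 5/4
1 + 1/(5/4) = 1 + 4/5 = 9/5
2 + 1/(9/5) = 2 + 5/9 = 23/9
1 + 1/(23/9) = 1 + 9/23 = 32/23
2 + 1/(32/23) = 2 + 23/32 = 87/32

87/32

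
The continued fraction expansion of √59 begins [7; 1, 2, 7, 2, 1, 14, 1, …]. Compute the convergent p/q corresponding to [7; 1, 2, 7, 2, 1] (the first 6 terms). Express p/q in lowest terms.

Compute successive convergents:
a_0 = 7: 7/1
a_1 = 1: 8/1
a_2 = 2: 23/3
a_3 = 7: 169/22
a_4 = 2: 361/47
a_5 = 1: 530/69

530/69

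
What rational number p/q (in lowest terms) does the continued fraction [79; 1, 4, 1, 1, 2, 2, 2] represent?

12931/162

Start with 2.
2 + 1/(2/1) = 2 + 1/2 = 5/2
2 + 1/(5/2) = 2 + 2/5 = 12/5
1 + 1/(12/5) = 1 + 5/12 = 17/12
1 + 1/(17/12) = 1 + 12/17 = 29/17
4 + 1/(29/17) = 4 + 17/29 = 133/29
1 + 1/(133/29) = 1 + 29/133 = 162/133
79 + 1/(162/133) = 79 + 133/162 = 12931/162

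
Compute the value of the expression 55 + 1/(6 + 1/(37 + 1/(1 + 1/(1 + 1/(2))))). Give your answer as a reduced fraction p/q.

a_0 = 55: 55/1
a_1 = 6: 331/6
a_2 = 37: 12302/223
a_3 = 1: 12633/229
a_4 = 1: 24935/452
a_5 = 2: 62503/1133

62503/1133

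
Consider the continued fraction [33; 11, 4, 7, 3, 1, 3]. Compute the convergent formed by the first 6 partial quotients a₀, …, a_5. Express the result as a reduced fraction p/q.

44637/1349

Use the convergent recurrence hₖ = aₖ·hₖ₋₁ + hₖ₋₂ (and likewise for the denominators kₖ):
a_0 = 33: 33/1
a_1 = 11: 364/11
a_2 = 4: 1489/45
a_3 = 7: 10787/326
a_4 = 3: 33850/1023
a_5 = 1: 44637/1349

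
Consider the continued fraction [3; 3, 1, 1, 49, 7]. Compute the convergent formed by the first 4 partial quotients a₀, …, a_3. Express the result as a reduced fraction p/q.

23/7

Start with 1.
1 + 1/(1/1) = 1 + 1/1 = 2/1
3 + 1/(2/1) = 3 + 1/2 = 7/2
3 + 1/(7/2) = 3 + 2/7 = 23/7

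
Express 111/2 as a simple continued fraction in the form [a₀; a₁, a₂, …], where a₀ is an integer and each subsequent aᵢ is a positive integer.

[55; 2]

Run the Euclidean algorithm, recording each quotient:
111 = 55·2 + 1, so a_0 = 55
2 = 2·1 + 0, so a_1 = 2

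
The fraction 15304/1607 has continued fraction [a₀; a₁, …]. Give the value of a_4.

4

15304 ÷ 1607 → quotient 9, remainder 841
1607 ÷ 841 → quotient 1, remainder 766
841 ÷ 766 → quotient 1, remainder 75
766 ÷ 75 → quotient 10, remainder 16
75 ÷ 16 → quotient 4, remainder 11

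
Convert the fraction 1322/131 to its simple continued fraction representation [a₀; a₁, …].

[10; 10, 1, 11]

1322 = 10·131 + 12, so a_0 = 10
131 = 10·12 + 11, so a_1 = 10
12 = 1·11 + 1, so a_2 = 1
11 = 11·1 + 0, so a_3 = 11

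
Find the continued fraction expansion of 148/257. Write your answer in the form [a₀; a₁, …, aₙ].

[0; 1, 1, 2, 1, 3, 1, 7]

Apply division with remainder until the remainder is 0:
148 ÷ 257 → quotient 0, remainder 148
257 ÷ 148 → quotient 1, remainder 109
148 ÷ 109 → quotient 1, remainder 39
109 ÷ 39 → quotient 2, remainder 31
39 ÷ 31 → quotient 1, remainder 8
31 ÷ 8 → quotient 3, remainder 7
8 ÷ 7 → quotient 1, remainder 1
7 ÷ 1 → quotient 7, remainder 0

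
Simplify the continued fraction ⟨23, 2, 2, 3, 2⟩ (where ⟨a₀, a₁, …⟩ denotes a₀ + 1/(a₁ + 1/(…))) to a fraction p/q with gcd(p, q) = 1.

Compute successive convergents:
a_0 = 23: 23/1
a_1 = 2: 47/2
a_2 = 2: 117/5
a_3 = 3: 398/17
a_4 = 2: 913/39

913/39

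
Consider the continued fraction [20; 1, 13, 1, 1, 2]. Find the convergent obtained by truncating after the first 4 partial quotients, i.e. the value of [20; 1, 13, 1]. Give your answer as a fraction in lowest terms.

a_0 = 20: 20/1
a_1 = 1: 21/1
a_2 = 13: 293/14
a_3 = 1: 314/15

314/15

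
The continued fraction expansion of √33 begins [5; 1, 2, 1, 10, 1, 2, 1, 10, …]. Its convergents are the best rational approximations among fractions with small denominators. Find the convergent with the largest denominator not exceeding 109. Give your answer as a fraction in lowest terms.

a_0 = 5: 5/1  (≤ bound)
a_1 = 1: 6/1  (≤ bound)
a_2 = 2: 17/3  (≤ bound)
a_3 = 1: 23/4  (≤ bound)
a_4 = 10: 247/43  (≤ bound)
a_5 = 1: 270/47  (≤ bound)
a_6 = 2: 787/137  (> 109, stop)

270/47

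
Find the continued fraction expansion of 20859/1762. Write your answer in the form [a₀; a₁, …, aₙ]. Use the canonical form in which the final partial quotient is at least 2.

[11; 1, 5, 5, 2, 12, 2]

20859 ÷ 1762 → quotient 11, remainder 1477
1762 ÷ 1477 → quotient 1, remainder 285
1477 ÷ 285 → quotient 5, remainder 52
285 ÷ 52 → quotient 5, remainder 25
52 ÷ 25 → quotient 2, remainder 2
25 ÷ 2 → quotient 12, remainder 1
2 ÷ 1 → quotient 2, remainder 0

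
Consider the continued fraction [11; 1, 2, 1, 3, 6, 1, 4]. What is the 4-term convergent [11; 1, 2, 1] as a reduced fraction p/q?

47/4

Start with 1.
2 + 1/(1/1) = 2 + 1/1 = 3/1
1 + 1/(3/1) = 1 + 1/3 = 4/3
11 + 1/(4/3) = 11 + 3/4 = 47/4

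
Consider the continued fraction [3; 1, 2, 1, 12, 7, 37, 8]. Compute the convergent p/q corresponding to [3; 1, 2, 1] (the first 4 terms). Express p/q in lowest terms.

15/4

Start with 1.
2 + 1/(1/1) = 2 + 1/1 = 3/1
1 + 1/(3/1) = 1 + 1/3 = 4/3
3 + 1/(4/3) = 3 + 3/4 = 15/4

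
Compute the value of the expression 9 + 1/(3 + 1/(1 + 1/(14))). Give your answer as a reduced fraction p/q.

Start with 14.
1 + 1/(14/1) = 1 + 1/14 = 15/14
3 + 1/(15/14) = 3 + 14/15 = 59/15
9 + 1/(59/15) = 9 + 15/59 = 546/59

546/59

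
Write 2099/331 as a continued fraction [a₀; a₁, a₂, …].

2099 = 6·331 + 113, so a_0 = 6
331 = 2·113 + 105, so a_1 = 2
113 = 1·105 + 8, so a_2 = 1
105 = 13·8 + 1, so a_3 = 13
8 = 8·1 + 0, so a_4 = 8

[6; 2, 1, 13, 8]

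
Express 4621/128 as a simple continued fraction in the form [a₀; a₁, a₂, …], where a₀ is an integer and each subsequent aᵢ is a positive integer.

[36; 9, 1, 5, 2]

Repeatedly divide and take the remainder:
4621 = 36·128 + 13, so a_0 = 36
128 = 9·13 + 11, so a_1 = 9
13 = 1·11 + 2, so a_2 = 1
11 = 5·2 + 1, so a_3 = 5
2 = 2·1 + 0, so a_4 = 2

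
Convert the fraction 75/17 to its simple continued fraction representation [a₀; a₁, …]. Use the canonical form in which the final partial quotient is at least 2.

[4; 2, 2, 3]

75 ÷ 17 → quotient 4, remainder 7
17 ÷ 7 → quotient 2, remainder 3
7 ÷ 3 → quotient 2, remainder 1
3 ÷ 1 → quotient 3, remainder 0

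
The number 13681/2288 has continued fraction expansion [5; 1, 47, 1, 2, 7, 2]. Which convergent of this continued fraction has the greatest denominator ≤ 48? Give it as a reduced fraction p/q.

a_0 = 5: 5/1  (≤ bound)
a_1 = 1: 6/1  (≤ bound)
a_2 = 47: 287/48  (≤ bound)
a_3 = 1: 293/49  (> 48, stop)

287/48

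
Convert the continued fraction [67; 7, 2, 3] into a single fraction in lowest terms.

Collapse the nested fraction from the inside out:
Start with 3.
2 + 1/(3/1) = 2 + 1/3 = 7/3
7 + 1/(7/3) = 7 + 3/7 = 52/7
67 + 1/(52/7) = 67 + 7/52 = 3491/52

3491/52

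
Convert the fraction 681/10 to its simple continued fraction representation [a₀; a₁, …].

[68; 10]

Run the Euclidean algorithm, recording each quotient:
681 = 68·10 + 1, so a_0 = 68
10 = 10·1 + 0, so a_1 = 10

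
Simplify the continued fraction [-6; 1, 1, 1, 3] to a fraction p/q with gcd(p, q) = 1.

Start with 3.
1 + 1/(3/1) = 1 + 1/3 = 4/3
1 + 1/(4/3) = 1 + 3/4 = 7/4
1 + 1/(7/4) = 1 + 4/7 = 11/7
-6 + 1/(11/7) = -6 + 7/11 = -59/11

-59/11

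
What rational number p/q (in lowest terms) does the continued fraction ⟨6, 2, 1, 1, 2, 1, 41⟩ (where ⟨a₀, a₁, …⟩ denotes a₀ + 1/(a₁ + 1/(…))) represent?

4798/751

a_0 = 6: 6/1
a_1 = 2: 13/2
a_2 = 1: 19/3
a_3 = 1: 32/5
a_4 = 2: 83/13
a_5 = 1: 115/18
a_6 = 41: 4798/751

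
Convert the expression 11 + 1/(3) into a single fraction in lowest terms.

Start with 3.
11 + 1/(3/1) = 11 + 1/3 = 34/3

34/3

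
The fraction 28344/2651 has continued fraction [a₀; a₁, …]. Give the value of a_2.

Repeatedly divide and take the remainder:
⌊28344/2651⌋ = 10, remainder 1834
⌊2651/1834⌋ = 1, remainder 817
⌊1834/817⌋ = 2, remainder 200

2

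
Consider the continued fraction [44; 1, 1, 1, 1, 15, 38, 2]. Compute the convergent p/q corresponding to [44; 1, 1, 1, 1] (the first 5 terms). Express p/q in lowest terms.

223/5

Work from the innermost term outward:
Start with 1.
1 + 1/(1/1) = 1 + 1/1 = 2/1
1 + 1/(2/1) = 1 + 1/2 = 3/2
1 + 1/(3/2) = 1 + 2/3 = 5/3
44 + 1/(5/3) = 44 + 3/5 = 223/5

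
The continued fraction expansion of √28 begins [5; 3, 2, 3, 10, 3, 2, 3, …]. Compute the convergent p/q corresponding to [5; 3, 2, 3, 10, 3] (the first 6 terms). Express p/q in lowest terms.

Collapse the nested fraction from the inside out:
Start with 3.
10 + 1/(3/1) = 10 + 1/3 = 31/3
3 + 1/(31/3) = 3 + 3/31 = 96/31
2 + 1/(96/31) = 2 + 31/96 = 223/96
3 + 1/(223/96) = 3 + 96/223 = 765/223
5 + 1/(765/223) = 5 + 223/765 = 4048/765

4048/765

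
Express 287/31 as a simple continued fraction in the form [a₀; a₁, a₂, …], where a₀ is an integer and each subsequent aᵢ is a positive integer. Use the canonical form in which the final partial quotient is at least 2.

[9; 3, 1, 7]

Repeatedly divide and take the remainder:
287 ÷ 31 → quotient 9, remainder 8
31 ÷ 8 → quotient 3, remainder 7
8 ÷ 7 → quotient 1, remainder 1
7 ÷ 1 → quotient 7, remainder 0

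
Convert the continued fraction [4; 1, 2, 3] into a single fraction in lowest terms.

47/10

a_0 = 4: 4/1
a_1 = 1: 5/1
a_2 = 2: 14/3
a_3 = 3: 47/10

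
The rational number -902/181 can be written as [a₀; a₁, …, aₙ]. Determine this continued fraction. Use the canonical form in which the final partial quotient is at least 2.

⌊-902/181⌋ = -5, remainder 3
⌊181/3⌋ = 60, remainder 1
⌊3/1⌋ = 3, remainder 0

[-5; 60, 3]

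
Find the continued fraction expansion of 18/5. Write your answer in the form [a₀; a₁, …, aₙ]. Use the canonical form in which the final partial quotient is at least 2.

Apply division with remainder until the remainder is 0:
18 = 3·5 + 3, so a_0 = 3
5 = 1·3 + 2, so a_1 = 1
3 = 1·2 + 1, so a_2 = 1
2 = 2·1 + 0, so a_3 = 2

[3; 1, 1, 2]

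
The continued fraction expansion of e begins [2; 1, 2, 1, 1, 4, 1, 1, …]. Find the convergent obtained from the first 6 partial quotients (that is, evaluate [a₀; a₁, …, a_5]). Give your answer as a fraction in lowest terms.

a_0 = 2: 2/1
a_1 = 1: 3/1
a_2 = 2: 8/3
a_3 = 1: 11/4
a_4 = 1: 19/7
a_5 = 4: 87/32

87/32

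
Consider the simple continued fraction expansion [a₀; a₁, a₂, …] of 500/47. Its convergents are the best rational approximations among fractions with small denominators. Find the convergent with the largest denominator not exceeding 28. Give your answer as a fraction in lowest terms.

List convergents until the denominator exceeds the bound:
a_0 = 10: 10/1  (≤ bound)
a_1 = 1: 11/1  (≤ bound)
a_2 = 1: 21/2  (≤ bound)
a_3 = 1: 32/3  (≤ bound)
a_4 = 3: 117/11  (≤ bound)
a_5 = 4: 500/47  (> 28, stop)

117/11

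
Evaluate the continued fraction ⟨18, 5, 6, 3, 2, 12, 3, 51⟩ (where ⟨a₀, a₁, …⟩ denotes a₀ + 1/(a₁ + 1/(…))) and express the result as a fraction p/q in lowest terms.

a_0 = 18: 18/1
a_1 = 5: 91/5
a_2 = 6: 564/31
a_3 = 3: 1783/98
a_4 = 2: 4130/227
a_5 = 12: 51343/2822
a_6 = 3: 158159/8693
a_7 = 51: 8117452/446165

8117452/446165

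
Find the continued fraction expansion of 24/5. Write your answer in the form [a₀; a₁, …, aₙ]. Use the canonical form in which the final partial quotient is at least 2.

⌊24/5⌋ = 4, remainder 4
⌊5/4⌋ = 1, remainder 1
⌊4/1⌋ = 4, remainder 0

[4; 1, 4]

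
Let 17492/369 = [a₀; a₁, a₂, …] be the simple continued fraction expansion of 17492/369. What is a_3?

10

Run the Euclidean algorithm, recording each quotient:
⌊17492/369⌋ = 47, remainder 149
⌊369/149⌋ = 2, remainder 71
⌊149/71⌋ = 2, remainder 7
⌊71/7⌋ = 10, remainder 1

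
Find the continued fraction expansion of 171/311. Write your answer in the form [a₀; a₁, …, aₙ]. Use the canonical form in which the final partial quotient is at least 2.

Apply division with remainder until the remainder is 0:
171 ÷ 311 → quotient 0, remainder 171
311 ÷ 171 → quotient 1, remainder 140
171 ÷ 140 → quotient 1, remainder 31
140 ÷ 31 → quotient 4, remainder 16
31 ÷ 16 → quotient 1, remainder 15
16 ÷ 15 → quotient 1, remainder 1
15 ÷ 1 → quotient 15, remainder 0

[0; 1, 1, 4, 1, 1, 15]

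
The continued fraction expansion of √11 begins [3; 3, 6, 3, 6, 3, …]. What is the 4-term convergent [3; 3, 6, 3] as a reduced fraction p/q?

199/60

Start with 3.
6 + 1/(3/1) = 6 + 1/3 = 19/3
3 + 1/(19/3) = 3 + 3/19 = 60/19
3 + 1/(60/19) = 3 + 19/60 = 199/60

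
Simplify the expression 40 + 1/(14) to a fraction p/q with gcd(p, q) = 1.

Work from the innermost term outward:
Start with 14.
40 + 1/(14/1) = 40 + 1/14 = 561/14

561/14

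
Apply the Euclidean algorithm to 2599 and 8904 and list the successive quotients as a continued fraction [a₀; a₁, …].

Apply division with remainder until the remainder is 0:
⌊2599/8904⌋ = 0, remainder 2599
⌊8904/2599⌋ = 3, remainder 1107
⌊2599/1107⌋ = 2, remainder 385
⌊1107/385⌋ = 2, remainder 337
⌊385/337⌋ = 1, remainder 48
⌊337/48⌋ = 7, remainder 1
⌊48/1⌋ = 48, remainder 0

[0; 3, 2, 2, 1, 7, 48]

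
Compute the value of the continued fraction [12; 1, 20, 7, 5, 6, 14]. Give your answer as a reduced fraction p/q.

864683/66757

a_0 = 12: 12/1
a_1 = 1: 13/1
a_2 = 20: 272/21
a_3 = 7: 1917/148
a_4 = 5: 9857/761
a_5 = 6: 61059/4714
a_6 = 14: 864683/66757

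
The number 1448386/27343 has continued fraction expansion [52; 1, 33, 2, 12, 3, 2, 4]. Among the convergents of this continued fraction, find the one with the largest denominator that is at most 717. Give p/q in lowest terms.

3655/69

a_0 = 52: 52/1  (≤ bound)
a_1 = 1: 53/1  (≤ bound)
a_2 = 33: 1801/34  (≤ bound)
a_3 = 2: 3655/69  (≤ bound)
a_4 = 12: 45661/862  (> 717, stop)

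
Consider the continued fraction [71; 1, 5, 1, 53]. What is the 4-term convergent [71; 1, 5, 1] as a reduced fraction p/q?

Collapse the nested fraction from the inside out:
Start with 1.
5 + 1/(1/1) = 5 + 1/1 = 6/1
1 + 1/(6/1) = 1 + 1/6 = 7/6
71 + 1/(7/6) = 71 + 6/7 = 503/7

503/7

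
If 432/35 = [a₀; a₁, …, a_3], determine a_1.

432 = 12·35 + 12, so a_0 = 12
35 = 2·12 + 11, so a_1 = 2

2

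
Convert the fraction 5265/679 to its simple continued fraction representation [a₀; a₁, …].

Run the Euclidean algorithm, recording each quotient:
5265 = 7·679 + 512, so a_0 = 7
679 = 1·512 + 167, so a_1 = 1
512 = 3·167 + 11, so a_2 = 3
167 = 15·11 + 2, so a_3 = 15
11 = 5·2 + 1, so a_4 = 5
2 = 2·1 + 0, so a_5 = 2

[7; 1, 3, 15, 5, 2]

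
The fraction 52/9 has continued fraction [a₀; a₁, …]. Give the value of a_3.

2

52 ÷ 9 → quotient 5, remainder 7
9 ÷ 7 → quotient 1, remainder 2
7 ÷ 2 → quotient 3, remainder 1
2 ÷ 1 → quotient 2, remainder 0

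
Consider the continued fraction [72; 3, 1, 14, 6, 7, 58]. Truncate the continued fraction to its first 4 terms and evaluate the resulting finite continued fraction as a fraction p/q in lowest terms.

Use the convergent recurrence hₖ = aₖ·hₖ₋₁ + hₖ₋₂ (and likewise for the denominators kₖ):
a_0 = 72: 72/1
a_1 = 3: 217/3
a_2 = 1: 289/4
a_3 = 14: 4263/59

4263/59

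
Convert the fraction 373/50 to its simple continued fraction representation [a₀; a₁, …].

373 ÷ 50 → quotient 7, remainder 23
50 ÷ 23 → quotient 2, remainder 4
23 ÷ 4 → quotient 5, remainder 3
4 ÷ 3 → quotient 1, remainder 1
3 ÷ 1 → quotient 3, remainder 0

[7; 2, 5, 1, 3]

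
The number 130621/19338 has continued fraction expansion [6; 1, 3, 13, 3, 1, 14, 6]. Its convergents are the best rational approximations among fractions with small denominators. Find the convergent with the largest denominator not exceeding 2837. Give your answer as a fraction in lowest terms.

1459/216

a_0 = 6: 6/1  (≤ bound)
a_1 = 1: 7/1  (≤ bound)
a_2 = 3: 27/4  (≤ bound)
a_3 = 13: 358/53  (≤ bound)
a_4 = 3: 1101/163  (≤ bound)
a_5 = 1: 1459/216  (≤ bound)
a_6 = 14: 21527/3187  (> 2837, stop)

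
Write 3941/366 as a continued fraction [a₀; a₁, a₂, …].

[10; 1, 3, 3, 3, 1, 2, 2]

Apply division with remainder until the remainder is 0:
3941 ÷ 366 → quotient 10, remainder 281
366 ÷ 281 → quotient 1, remainder 85
281 ÷ 85 → quotient 3, remainder 26
85 ÷ 26 → quotient 3, remainder 7
26 ÷ 7 → quotient 3, remainder 5
7 ÷ 5 → quotient 1, remainder 2
5 ÷ 2 → quotient 2, remainder 1
2 ÷ 1 → quotient 2, remainder 0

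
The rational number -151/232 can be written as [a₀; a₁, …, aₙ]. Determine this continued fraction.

-151 ÷ 232 → quotient -1, remainder 81
232 ÷ 81 → quotient 2, remainder 70
81 ÷ 70 → quotient 1, remainder 11
70 ÷ 11 → quotient 6, remainder 4
11 ÷ 4 → quotient 2, remainder 3
4 ÷ 3 → quotient 1, remainder 1
3 ÷ 1 → quotient 3, remainder 0

[-1; 2, 1, 6, 2, 1, 3]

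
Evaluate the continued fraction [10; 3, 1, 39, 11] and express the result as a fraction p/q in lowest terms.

17971/1753

Start with 11.
39 + 1/(11/1) = 39 + 1/11 = 430/11
1 + 1/(430/11) = 1 + 11/430 = 441/430
3 + 1/(441/430) = 3 + 430/441 = 1753/441
10 + 1/(1753/441) = 10 + 441/1753 = 17971/1753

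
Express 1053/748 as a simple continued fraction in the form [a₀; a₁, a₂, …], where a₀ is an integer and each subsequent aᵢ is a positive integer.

Apply division with remainder until the remainder is 0:
1053 = 1·748 + 305, so a_0 = 1
748 = 2·305 + 138, so a_1 = 2
305 = 2·138 + 29, so a_2 = 2
138 = 4·29 + 22, so a_3 = 4
29 = 1·22 + 7, so a_4 = 1
22 = 3·7 + 1, so a_5 = 3
7 = 7·1 + 0, so a_6 = 7

[1; 2, 2, 4, 1, 3, 7]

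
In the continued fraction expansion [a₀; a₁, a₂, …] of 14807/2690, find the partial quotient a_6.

14807 ÷ 2690 → quotient 5, remainder 1357
2690 ÷ 1357 → quotient 1, remainder 1333
1357 ÷ 1333 → quotient 1, remainder 24
1333 ÷ 24 → quotient 55, remainder 13
24 ÷ 13 → quotient 1, remainder 11
13 ÷ 11 → quotient 1, remainder 2
11 ÷ 2 → quotient 5, remainder 1

5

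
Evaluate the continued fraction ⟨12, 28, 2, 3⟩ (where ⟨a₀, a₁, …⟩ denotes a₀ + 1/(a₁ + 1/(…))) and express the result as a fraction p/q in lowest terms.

a_0 = 12: 12/1
a_1 = 28: 337/28
a_2 = 2: 686/57
a_3 = 3: 2395/199

2395/199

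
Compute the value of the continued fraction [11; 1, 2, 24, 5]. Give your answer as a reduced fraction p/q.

Start with 5.
24 + 1/(5/1) = 24 + 1/5 = 121/5
2 + 1/(121/5) = 2 + 5/121 = 247/121
1 + 1/(247/121) = 1 + 121/247 = 368/247
11 + 1/(368/247) = 11 + 247/368 = 4295/368

4295/368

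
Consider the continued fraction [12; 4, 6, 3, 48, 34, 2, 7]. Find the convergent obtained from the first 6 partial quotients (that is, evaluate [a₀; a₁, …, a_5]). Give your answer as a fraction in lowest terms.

1589515/129857

Start with 34.
48 + 1/(34/1) = 48 + 1/34 = 1633/34
3 + 1/(1633/34) = 3 + 34/1633 = 4933/1633
6 + 1/(4933/1633) = 6 + 1633/4933 = 31231/4933
4 + 1/(31231/4933) = 4 + 4933/31231 = 129857/31231
12 + 1/(129857/31231) = 12 + 31231/129857 = 1589515/129857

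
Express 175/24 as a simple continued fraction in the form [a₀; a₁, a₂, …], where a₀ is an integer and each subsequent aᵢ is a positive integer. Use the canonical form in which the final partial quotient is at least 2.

175 ÷ 24 → quotient 7, remainder 7
24 ÷ 7 → quotient 3, remainder 3
7 ÷ 3 → quotient 2, remainder 1
3 ÷ 1 → quotient 3, remainder 0

[7; 3, 2, 3]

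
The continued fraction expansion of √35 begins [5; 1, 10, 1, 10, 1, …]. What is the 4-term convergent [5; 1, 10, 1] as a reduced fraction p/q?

71/12

Start with 1.
10 + 1/(1/1) = 10 + 1/1 = 11/1
1 + 1/(11/1) = 1 + 1/11 = 12/11
5 + 1/(12/11) = 5 + 11/12 = 71/12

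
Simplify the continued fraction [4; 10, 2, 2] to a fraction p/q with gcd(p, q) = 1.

213/52

Compute successive convergents:
a_0 = 4: 4/1
a_1 = 10: 41/10
a_2 = 2: 86/21
a_3 = 2: 213/52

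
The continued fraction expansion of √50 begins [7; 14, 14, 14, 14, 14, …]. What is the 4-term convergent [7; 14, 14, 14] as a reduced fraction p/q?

19601/2772

a_0 = 7: 7/1
a_1 = 14: 99/14
a_2 = 14: 1393/197
a_3 = 14: 19601/2772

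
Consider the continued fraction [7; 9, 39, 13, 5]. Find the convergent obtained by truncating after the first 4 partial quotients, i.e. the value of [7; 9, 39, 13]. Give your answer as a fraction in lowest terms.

Compute successive convergents:
a_0 = 7: 7/1
a_1 = 9: 64/9
a_2 = 39: 2503/352
a_3 = 13: 32603/4585

32603/4585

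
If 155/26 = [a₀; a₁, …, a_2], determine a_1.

155 = 5·26 + 25, so a_0 = 5
26 = 1·25 + 1, so a_1 = 1

1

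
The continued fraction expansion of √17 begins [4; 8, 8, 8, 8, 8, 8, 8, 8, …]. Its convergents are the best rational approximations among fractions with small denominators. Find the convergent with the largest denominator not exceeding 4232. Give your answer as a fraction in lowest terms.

List convergents until the denominator exceeds the bound:
a_0 = 4: 4/1  (≤ bound)
a_1 = 8: 33/8  (≤ bound)
a_2 = 8: 268/65  (≤ bound)
a_3 = 8: 2177/528  (≤ bound)
a_4 = 8: 17684/4289  (> 4232, stop)

2177/528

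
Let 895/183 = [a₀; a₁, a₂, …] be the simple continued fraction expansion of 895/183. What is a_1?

895 ÷ 183 → quotient 4, remainder 163
183 ÷ 163 → quotient 1, remainder 20

1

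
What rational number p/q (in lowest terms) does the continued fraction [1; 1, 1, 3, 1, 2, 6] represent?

248/159

a_0 = 1: 1/1
a_1 = 1: 2/1
a_2 = 1: 3/2
a_3 = 3: 11/7
a_4 = 1: 14/9
a_5 = 2: 39/25
a_6 = 6: 248/159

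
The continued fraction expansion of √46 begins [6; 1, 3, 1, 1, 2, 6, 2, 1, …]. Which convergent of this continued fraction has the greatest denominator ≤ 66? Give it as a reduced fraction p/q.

a_0 = 6: 6/1  (≤ bound)
a_1 = 1: 7/1  (≤ bound)
a_2 = 3: 27/4  (≤ bound)
a_3 = 1: 34/5  (≤ bound)
a_4 = 1: 61/9  (≤ bound)
a_5 = 2: 156/23  (≤ bound)
a_6 = 6: 997/147  (> 66, stop)

156/23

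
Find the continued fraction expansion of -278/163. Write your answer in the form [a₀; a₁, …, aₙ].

[-2; 3, 2, 1, 1, 9]

Apply division with remainder until the remainder is 0:
⌊-278/163⌋ = -2, remainder 48
⌊163/48⌋ = 3, remainder 19
⌊48/19⌋ = 2, remainder 10
⌊19/10⌋ = 1, remainder 9
⌊10/9⌋ = 1, remainder 1
⌊9/1⌋ = 9, remainder 0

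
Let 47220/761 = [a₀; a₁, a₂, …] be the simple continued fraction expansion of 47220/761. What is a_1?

Repeatedly divide and take the remainder:
⌊47220/761⌋ = 62, remainder 38
⌊761/38⌋ = 20, remainder 1

20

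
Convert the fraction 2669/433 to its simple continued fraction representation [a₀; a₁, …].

⌊2669/433⌋ = 6, remainder 71
⌊433/71⌋ = 6, remainder 7
⌊71/7⌋ = 10, remainder 1
⌊7/1⌋ = 7, remainder 0

[6; 6, 10, 7]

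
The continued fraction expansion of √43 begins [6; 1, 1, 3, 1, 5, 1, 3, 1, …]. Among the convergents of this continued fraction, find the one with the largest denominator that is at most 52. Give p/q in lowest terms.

341/52

a_0 = 6: 6/1  (≤ bound)
a_1 = 1: 7/1  (≤ bound)
a_2 = 1: 13/2  (≤ bound)
a_3 = 3: 46/7  (≤ bound)
a_4 = 1: 59/9  (≤ bound)
a_5 = 5: 341/52  (≤ bound)
a_6 = 1: 400/61  (> 52, stop)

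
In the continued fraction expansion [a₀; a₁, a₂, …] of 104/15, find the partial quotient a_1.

1

⌊104/15⌋ = 6, remainder 14
⌊15/14⌋ = 1, remainder 1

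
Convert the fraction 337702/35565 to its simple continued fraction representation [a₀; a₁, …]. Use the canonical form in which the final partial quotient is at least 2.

337702 ÷ 35565 → quotient 9, remainder 17617
35565 ÷ 17617 → quotient 2, remainder 331
17617 ÷ 331 → quotient 53, remainder 74
331 ÷ 74 → quotient 4, remainder 35
74 ÷ 35 → quotient 2, remainder 4
35 ÷ 4 → quotient 8, remainder 3
4 ÷ 3 → quotient 1, remainder 1
3 ÷ 1 → quotient 3, remainder 0

[9; 2, 53, 4, 2, 8, 1, 3]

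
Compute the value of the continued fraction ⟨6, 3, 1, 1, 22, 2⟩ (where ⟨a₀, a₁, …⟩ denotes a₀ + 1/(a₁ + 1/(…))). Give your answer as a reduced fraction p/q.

a_0 = 6: 6/1
a_1 = 3: 19/3
a_2 = 1: 25/4
a_3 = 1: 44/7
a_4 = 22: 993/158
a_5 = 2: 2030/323

2030/323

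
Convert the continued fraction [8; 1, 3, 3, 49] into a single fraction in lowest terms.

a_0 = 8: 8/1
a_1 = 1: 9/1
a_2 = 3: 35/4
a_3 = 3: 114/13
a_4 = 49: 5621/641

5621/641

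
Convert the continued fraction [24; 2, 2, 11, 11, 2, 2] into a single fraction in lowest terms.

79897/3274

Starting at the tail and folding back:
Start with 2.
2 + 1/(2/1) = 2 + 1/2 = 5/2
11 + 1/(5/2) = 11 + 2/5 = 57/5
11 + 1/(57/5) = 11 + 5/57 = 632/57
2 + 1/(632/57) = 2 + 57/632 = 1321/632
2 + 1/(1321/632) = 2 + 632/1321 = 3274/1321
24 + 1/(3274/1321) = 24 + 1321/3274 = 79897/3274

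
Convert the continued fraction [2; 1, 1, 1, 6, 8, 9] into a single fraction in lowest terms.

Collapse the nested fraction from the inside out:
Start with 9.
8 + 1/(9/1) = 8 + 1/9 = 73/9
6 + 1/(73/9) = 6 + 9/73 = 447/73
1 + 1/(447/73) = 1 + 73/447 = 520/447
1 + 1/(520/447) = 1 + 447/520 = 967/520
1 + 1/(967/520) = 1 + 520/967 = 1487/967
2 + 1/(1487/967) = 2 + 967/1487 = 3941/1487

3941/1487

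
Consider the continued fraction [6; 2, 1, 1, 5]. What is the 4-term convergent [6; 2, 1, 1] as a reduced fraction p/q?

a_0 = 6: 6/1
a_1 = 2: 13/2
a_2 = 1: 19/3
a_3 = 1: 32/5

32/5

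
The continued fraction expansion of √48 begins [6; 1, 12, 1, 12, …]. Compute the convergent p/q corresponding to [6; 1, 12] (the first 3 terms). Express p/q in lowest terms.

90/13

Start with 12.
1 + 1/(12/1) = 1 + 1/12 = 13/12
6 + 1/(13/12) = 6 + 12/13 = 90/13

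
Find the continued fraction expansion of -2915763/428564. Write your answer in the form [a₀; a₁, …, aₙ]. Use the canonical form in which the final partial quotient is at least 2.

Repeatedly divide and take the remainder:
-2915763 = -7·428564 + 84185, so a_0 = -7
428564 = 5·84185 + 7639, so a_1 = 5
84185 = 11·7639 + 156, so a_2 = 11
7639 = 48·156 + 151, so a_3 = 48
156 = 1·151 + 5, so a_4 = 1
151 = 30·5 + 1, so a_5 = 30
5 = 5·1 + 0, so a_6 = 5

[-7; 5, 11, 48, 1, 30, 5]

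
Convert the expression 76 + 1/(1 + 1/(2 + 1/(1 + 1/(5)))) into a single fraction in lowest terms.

Start with 5.
1 + 1/(5/1) = 1 + 1/5 = 6/5
2 + 1/(6/5) = 2 + 5/6 = 17/6
1 + 1/(17/6) = 1 + 6/17 = 23/17
76 + 1/(23/17) = 76 + 17/23 = 1765/23

1765/23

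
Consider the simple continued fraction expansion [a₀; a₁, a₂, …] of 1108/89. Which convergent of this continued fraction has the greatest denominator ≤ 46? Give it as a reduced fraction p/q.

249/20

List convergents until the denominator exceeds the bound:
a_0 = 12: 12/1  (≤ bound)
a_1 = 2: 25/2  (≤ bound)
a_2 = 4: 112/9  (≤ bound)
a_3 = 2: 249/20  (≤ bound)
a_4 = 4: 1108/89  (> 46, stop)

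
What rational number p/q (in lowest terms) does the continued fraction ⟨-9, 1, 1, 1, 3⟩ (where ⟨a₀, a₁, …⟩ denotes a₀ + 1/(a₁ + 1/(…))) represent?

-92/11

Starting at the tail and folding back:
Start with 3.
1 + 1/(3/1) = 1 + 1/3 = 4/3
1 + 1/(4/3) = 1 + 3/4 = 7/4
1 + 1/(7/4) = 1 + 4/7 = 11/7
-9 + 1/(11/7) = -9 + 7/11 = -92/11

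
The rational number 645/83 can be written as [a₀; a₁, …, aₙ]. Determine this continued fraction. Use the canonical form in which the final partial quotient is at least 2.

⌊645/83⌋ = 7, remainder 64
⌊83/64⌋ = 1, remainder 19
⌊64/19⌋ = 3, remainder 7
⌊19/7⌋ = 2, remainder 5
⌊7/5⌋ = 1, remainder 2
⌊5/2⌋ = 2, remainder 1
⌊2/1⌋ = 2, remainder 0

[7; 1, 3, 2, 1, 2, 2]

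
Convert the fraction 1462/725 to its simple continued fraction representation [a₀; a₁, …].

Run the Euclidean algorithm, recording each quotient:
1462 ÷ 725 → quotient 2, remainder 12
725 ÷ 12 → quotient 60, remainder 5
12 ÷ 5 → quotient 2, remainder 2
5 ÷ 2 → quotient 2, remainder 1
2 ÷ 1 → quotient 2, remainder 0

[2; 60, 2, 2, 2]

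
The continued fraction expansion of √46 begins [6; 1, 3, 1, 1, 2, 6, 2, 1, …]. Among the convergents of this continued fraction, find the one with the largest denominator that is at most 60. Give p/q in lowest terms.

156/23

a_0 = 6: 6/1  (≤ bound)
a_1 = 1: 7/1  (≤ bound)
a_2 = 3: 27/4  (≤ bound)
a_3 = 1: 34/5  (≤ bound)
a_4 = 1: 61/9  (≤ bound)
a_5 = 2: 156/23  (≤ bound)
a_6 = 6: 997/147  (> 60, stop)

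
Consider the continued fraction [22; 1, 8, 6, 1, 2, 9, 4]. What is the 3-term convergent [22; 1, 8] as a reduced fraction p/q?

Work from the innermost term outward:
Start with 8.
1 + 1/(8/1) = 1 + 1/8 = 9/8
22 + 1/(9/8) = 22 + 8/9 = 206/9

206/9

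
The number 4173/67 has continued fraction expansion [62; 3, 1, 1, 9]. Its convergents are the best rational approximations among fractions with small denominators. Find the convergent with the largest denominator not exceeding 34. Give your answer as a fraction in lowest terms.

a_0 = 62: 62/1  (≤ bound)
a_1 = 3: 187/3  (≤ bound)
a_2 = 1: 249/4  (≤ bound)
a_3 = 1: 436/7  (≤ bound)
a_4 = 9: 4173/67  (> 34, stop)

436/7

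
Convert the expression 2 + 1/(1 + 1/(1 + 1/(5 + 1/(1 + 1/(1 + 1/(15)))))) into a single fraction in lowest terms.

948/373

a_0 = 2: 2/1
a_1 = 1: 3/1
a_2 = 1: 5/2
a_3 = 5: 28/11
a_4 = 1: 33/13
a_5 = 1: 61/24
a_6 = 15: 948/373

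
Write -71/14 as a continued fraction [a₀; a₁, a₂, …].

Apply division with remainder until the remainder is 0:
-71 ÷ 14 → quotient -6, remainder 13
14 ÷ 13 → quotient 1, remainder 1
13 ÷ 1 → quotient 13, remainder 0

[-6; 1, 13]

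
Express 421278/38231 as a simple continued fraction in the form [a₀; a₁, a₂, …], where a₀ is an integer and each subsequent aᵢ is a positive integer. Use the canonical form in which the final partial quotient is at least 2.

[11; 51, 1, 6, 1, 12, 3, 2]

Apply division with remainder until the remainder is 0:
421278 ÷ 38231 → quotient 11, remainder 737
38231 ÷ 737 → quotient 51, remainder 644
737 ÷ 644 → quotient 1, remainder 93
644 ÷ 93 → quotient 6, remainder 86
93 ÷ 86 → quotient 1, remainder 7
86 ÷ 7 → quotient 12, remainder 2
7 ÷ 2 → quotient 3, remainder 1
2 ÷ 1 → quotient 2, remainder 0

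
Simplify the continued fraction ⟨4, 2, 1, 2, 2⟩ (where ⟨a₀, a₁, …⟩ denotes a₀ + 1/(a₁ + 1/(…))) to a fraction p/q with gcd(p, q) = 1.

83/19

Collapse the nested fraction from the inside out:
Start with 2.
2 + 1/(2/1) = 2 + 1/2 = 5/2
1 + 1/(5/2) = 1 + 2/5 = 7/5
2 + 1/(7/5) = 2 + 5/7 = 19/7
4 + 1/(19/7) = 4 + 7/19 = 83/19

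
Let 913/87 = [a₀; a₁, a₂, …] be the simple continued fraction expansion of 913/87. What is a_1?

2

Apply division with remainder until the remainder is 0:
913 = 10·87 + 43, so a_0 = 10
87 = 2·43 + 1, so a_1 = 2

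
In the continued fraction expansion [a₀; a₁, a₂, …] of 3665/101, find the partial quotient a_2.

2

3665 = 36·101 + 29, so a_0 = 36
101 = 3·29 + 14, so a_1 = 3
29 = 2·14 + 1, so a_2 = 2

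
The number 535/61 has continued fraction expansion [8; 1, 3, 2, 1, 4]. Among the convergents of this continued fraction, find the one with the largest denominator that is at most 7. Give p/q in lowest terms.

35/4

a_0 = 8: 8/1  (≤ bound)
a_1 = 1: 9/1  (≤ bound)
a_2 = 3: 35/4  (≤ bound)
a_3 = 2: 79/9  (> 7, stop)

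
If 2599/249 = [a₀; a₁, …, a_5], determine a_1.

Run the Euclidean algorithm, recording each quotient:
2599 ÷ 249 → quotient 10, remainder 109
249 ÷ 109 → quotient 2, remainder 31

2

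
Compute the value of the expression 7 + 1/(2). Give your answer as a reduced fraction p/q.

15/2

Starting at the tail and folding back:
Start with 2.
7 + 1/(2/1) = 7 + 1/2 = 15/2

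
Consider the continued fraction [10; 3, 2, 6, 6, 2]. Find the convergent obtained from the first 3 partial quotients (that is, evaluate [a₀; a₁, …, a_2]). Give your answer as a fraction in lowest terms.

72/7

a_0 = 10: 10/1
a_1 = 3: 31/3
a_2 = 2: 72/7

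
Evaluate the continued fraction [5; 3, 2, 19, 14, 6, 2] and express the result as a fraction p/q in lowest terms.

a_0 = 5: 5/1
a_1 = 3: 16/3
a_2 = 2: 37/7
a_3 = 19: 719/136
a_4 = 14: 10103/1911
a_5 = 6: 61337/11602
a_6 = 2: 132777/25115

132777/25115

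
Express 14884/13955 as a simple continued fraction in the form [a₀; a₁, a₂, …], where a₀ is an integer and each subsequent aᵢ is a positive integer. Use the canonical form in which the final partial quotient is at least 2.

[1; 15, 46, 2, 4, 2]

Apply division with remainder until the remainder is 0:
⌊14884/13955⌋ = 1, remainder 929
⌊13955/929⌋ = 15, remainder 20
⌊929/20⌋ = 46, remainder 9
⌊20/9⌋ = 2, remainder 2
⌊9/2⌋ = 4, remainder 1
⌊2/1⌋ = 2, remainder 0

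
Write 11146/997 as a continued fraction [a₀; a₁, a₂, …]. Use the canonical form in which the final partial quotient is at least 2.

11146 ÷ 997 → quotient 11, remainder 179
997 ÷ 179 → quotient 5, remainder 102
179 ÷ 102 → quotient 1, remainder 77
102 ÷ 77 → quotient 1, remainder 25
77 ÷ 25 → quotient 3, remainder 2
25 ÷ 2 → quotient 12, remainder 1
2 ÷ 1 → quotient 2, remainder 0

[11; 5, 1, 1, 3, 12, 2]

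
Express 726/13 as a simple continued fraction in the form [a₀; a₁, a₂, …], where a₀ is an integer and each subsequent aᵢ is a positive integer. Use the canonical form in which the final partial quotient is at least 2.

[55; 1, 5, 2]

726 = 55·13 + 11, so a_0 = 55
13 = 1·11 + 2, so a_1 = 1
11 = 5·2 + 1, so a_2 = 5
2 = 2·1 + 0, so a_3 = 2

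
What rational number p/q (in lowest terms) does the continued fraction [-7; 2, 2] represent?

Start with 2.
2 + 1/(2/1) = 2 + 1/2 = 5/2
-7 + 1/(5/2) = -7 + 2/5 = -33/5

-33/5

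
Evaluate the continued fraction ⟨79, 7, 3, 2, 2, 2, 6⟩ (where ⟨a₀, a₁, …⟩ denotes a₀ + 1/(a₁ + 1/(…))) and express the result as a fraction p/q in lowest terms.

151785/1918

Work from the innermost term outward:
Start with 6.
2 + 1/(6/1) = 2 + 1/6 = 13/6
2 + 1/(13/6) = 2 + 6/13 = 32/13
2 + 1/(32/13) = 2 + 13/32 = 77/32
3 + 1/(77/32) = 3 + 32/77 = 263/77
7 + 1/(263/77) = 7 + 77/263 = 1918/263
79 + 1/(1918/263) = 79 + 263/1918 = 151785/1918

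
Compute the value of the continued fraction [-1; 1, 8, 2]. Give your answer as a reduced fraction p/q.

-2/19

a_0 = -1: -1/1
a_1 = 1: 0/1
a_2 = 8: -1/9
a_3 = 2: -2/19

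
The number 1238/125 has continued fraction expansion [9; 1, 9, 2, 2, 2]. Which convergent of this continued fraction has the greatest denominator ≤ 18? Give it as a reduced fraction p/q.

a_0 = 9: 9/1  (≤ bound)
a_1 = 1: 10/1  (≤ bound)
a_2 = 9: 99/10  (≤ bound)
a_3 = 2: 208/21  (> 18, stop)

99/10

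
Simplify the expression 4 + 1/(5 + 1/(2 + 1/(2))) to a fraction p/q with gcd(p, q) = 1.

113/27

Use the convergent recurrence hₖ = aₖ·hₖ₋₁ + hₖ₋₂ (and likewise for the denominators kₖ):
a_0 = 4: 4/1
a_1 = 5: 21/5
a_2 = 2: 46/11
a_3 = 2: 113/27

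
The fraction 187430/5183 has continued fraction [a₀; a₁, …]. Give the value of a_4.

Repeatedly divide and take the remainder:
187430 ÷ 5183 → quotient 36, remainder 842
5183 ÷ 842 → quotient 6, remainder 131
842 ÷ 131 → quotient 6, remainder 56
131 ÷ 56 → quotient 2, remainder 19
56 ÷ 19 → quotient 2, remainder 18

2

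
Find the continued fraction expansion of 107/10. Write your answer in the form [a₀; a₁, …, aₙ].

Run the Euclidean algorithm, recording each quotient:
107 = 10·10 + 7, so a_0 = 10
10 = 1·7 + 3, so a_1 = 1
7 = 2·3 + 1, so a_2 = 2
3 = 3·1 + 0, so a_3 = 3

[10; 1, 2, 3]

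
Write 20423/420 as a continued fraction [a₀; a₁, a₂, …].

[48; 1, 1, 1, 2, 12, 1, 3]

20423 = 48·420 + 263, so a_0 = 48
420 = 1·263 + 157, so a_1 = 1
263 = 1·157 + 106, so a_2 = 1
157 = 1·106 + 51, so a_3 = 1
106 = 2·51 + 4, so a_4 = 2
51 = 12·4 + 3, so a_5 = 12
4 = 1·3 + 1, so a_6 = 1
3 = 3·1 + 0, so a_7 = 3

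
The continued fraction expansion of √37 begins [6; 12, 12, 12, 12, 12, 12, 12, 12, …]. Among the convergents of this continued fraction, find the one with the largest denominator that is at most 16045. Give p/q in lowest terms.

10657/1752

a_0 = 6: 6/1  (≤ bound)
a_1 = 12: 73/12  (≤ bound)
a_2 = 12: 882/145  (≤ bound)
a_3 = 12: 10657/1752  (≤ bound)
a_4 = 12: 128766/21169  (> 16045, stop)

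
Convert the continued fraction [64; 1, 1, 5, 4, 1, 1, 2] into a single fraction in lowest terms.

16975/263

a_0 = 64: 64/1
a_1 = 1: 65/1
a_2 = 1: 129/2
a_3 = 5: 710/11
a_4 = 4: 2969/46
a_5 = 1: 3679/57
a_6 = 1: 6648/103
a_7 = 2: 16975/263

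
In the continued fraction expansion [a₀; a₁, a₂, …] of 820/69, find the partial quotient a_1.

1

820 ÷ 69 → quotient 11, remainder 61
69 ÷ 61 → quotient 1, remainder 8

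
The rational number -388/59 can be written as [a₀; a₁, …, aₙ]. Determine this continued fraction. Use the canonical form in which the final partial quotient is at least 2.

-388 = -7·59 + 25, so a_0 = -7
59 = 2·25 + 9, so a_1 = 2
25 = 2·9 + 7, so a_2 = 2
9 = 1·7 + 2, so a_3 = 1
7 = 3·2 + 1, so a_4 = 3
2 = 2·1 + 0, so a_5 = 2

[-7; 2, 2, 1, 3, 2]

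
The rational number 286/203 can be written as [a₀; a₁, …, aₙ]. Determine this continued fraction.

[1; 2, 2, 4, 9]

Repeatedly divide and take the remainder:
286 ÷ 203 → quotient 1, remainder 83
203 ÷ 83 → quotient 2, remainder 37
83 ÷ 37 → quotient 2, remainder 9
37 ÷ 9 → quotient 4, remainder 1
9 ÷ 1 → quotient 9, remainder 0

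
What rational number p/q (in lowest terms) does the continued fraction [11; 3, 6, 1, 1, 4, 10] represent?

21514/1901

Collapse the nested fraction from the inside out:
Start with 10.
4 + 1/(10/1) = 4 + 1/10 = 41/10
1 + 1/(41/10) = 1 + 10/41 = 51/41
1 + 1/(51/41) = 1 + 41/51 = 92/51
6 + 1/(92/51) = 6 + 51/92 = 603/92
3 + 1/(603/92) = 3 + 92/603 = 1901/603
11 + 1/(1901/603) = 11 + 603/1901 = 21514/1901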